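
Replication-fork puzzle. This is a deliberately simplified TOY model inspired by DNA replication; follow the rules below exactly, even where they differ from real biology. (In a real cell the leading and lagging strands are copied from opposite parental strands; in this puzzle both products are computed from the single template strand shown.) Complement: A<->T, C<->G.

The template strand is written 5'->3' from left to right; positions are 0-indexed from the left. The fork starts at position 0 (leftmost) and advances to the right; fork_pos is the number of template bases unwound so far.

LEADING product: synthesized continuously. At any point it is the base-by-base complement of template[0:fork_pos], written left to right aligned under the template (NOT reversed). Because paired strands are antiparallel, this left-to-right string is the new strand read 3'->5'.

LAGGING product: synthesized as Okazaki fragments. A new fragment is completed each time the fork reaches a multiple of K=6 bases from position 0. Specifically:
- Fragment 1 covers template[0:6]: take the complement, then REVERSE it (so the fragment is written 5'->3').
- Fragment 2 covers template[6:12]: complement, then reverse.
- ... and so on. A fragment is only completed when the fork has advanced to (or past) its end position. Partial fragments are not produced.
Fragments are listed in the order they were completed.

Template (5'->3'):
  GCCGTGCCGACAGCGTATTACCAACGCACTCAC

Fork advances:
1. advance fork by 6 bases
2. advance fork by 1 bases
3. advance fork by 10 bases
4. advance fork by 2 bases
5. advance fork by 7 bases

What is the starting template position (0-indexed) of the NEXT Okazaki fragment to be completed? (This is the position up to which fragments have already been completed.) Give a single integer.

Answer: 24

Derivation:
Step 1: advance 6 -> fork_pos = 0 + 6 = 6. Reached multiple(s) of 6: 6 -> fragment 1 completed (1 total).
Step 2: advance 1 -> fork_pos = 6 + 1 = 7. Next multiple of 6 is 12 (not reached); still 1 fragment(s).
Step 3: advance 10 -> fork_pos = 7 + 10 = 17. Reached multiple(s) of 6: 12 -> fragment 2 completed (2 total).
Step 4: advance 2 -> fork_pos = 17 + 2 = 19. Reached multiple(s) of 6: 18 -> fragment 3 completed (3 total).
Step 5: advance 7 -> fork_pos = 19 + 7 = 26. Reached multiple(s) of 6: 24 -> fragment 4 completed (4 total).
4 fragment(s) completed, covering template[0:24] (4 x 6 = 24). The next fragment, fragment 5, covers template[24:30], so it starts at position 24.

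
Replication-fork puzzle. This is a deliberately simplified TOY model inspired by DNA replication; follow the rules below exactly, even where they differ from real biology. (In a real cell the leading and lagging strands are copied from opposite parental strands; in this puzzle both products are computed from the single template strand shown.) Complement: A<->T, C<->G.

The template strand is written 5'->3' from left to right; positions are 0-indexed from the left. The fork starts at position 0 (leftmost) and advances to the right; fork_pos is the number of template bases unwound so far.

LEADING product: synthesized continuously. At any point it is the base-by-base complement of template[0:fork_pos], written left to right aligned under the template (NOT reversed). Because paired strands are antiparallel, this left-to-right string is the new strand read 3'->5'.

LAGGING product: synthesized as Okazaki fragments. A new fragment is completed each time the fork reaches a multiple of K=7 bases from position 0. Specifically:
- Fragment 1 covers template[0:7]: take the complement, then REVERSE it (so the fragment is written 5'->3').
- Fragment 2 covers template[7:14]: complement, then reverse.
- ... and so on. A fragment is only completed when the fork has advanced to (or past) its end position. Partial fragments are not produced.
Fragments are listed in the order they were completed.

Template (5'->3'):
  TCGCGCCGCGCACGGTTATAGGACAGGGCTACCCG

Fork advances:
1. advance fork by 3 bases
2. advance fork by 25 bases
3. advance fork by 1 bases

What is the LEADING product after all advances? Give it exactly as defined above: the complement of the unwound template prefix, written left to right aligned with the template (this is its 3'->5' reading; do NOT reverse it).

Answer: AGCGCGGCGCGTGCCAATATCCTGTCCCG

Derivation:
Step 1: advance 3 -> fork_pos = 0 + 3 = 3.
Step 2: advance 25 -> fork_pos = 3 + 25 = 28.
Step 3: advance 1 -> fork_pos = 28 + 1 = 29.
Unwound prefix: template[0:29] = TCGCGCCGCGCACGGTTATAGGACAGGGC
Complement it base by base (A<->T, C<->G), keeping left-to-right order:
  [0:5] TCGCG -> AGCGC
  [5:10] CCGCG -> GGCGC
  [10:15] CACGG -> GTGCC
  [15:20] TTATA -> AATAT
  [20:25] GGACA -> CCTGT
  [25:29] GGGC -> CCCG
Concatenate: AGCGCGGCGCGTGCCAATATCCTGTCCCG (length 29; written aligned with the template, i.e. 3'->5').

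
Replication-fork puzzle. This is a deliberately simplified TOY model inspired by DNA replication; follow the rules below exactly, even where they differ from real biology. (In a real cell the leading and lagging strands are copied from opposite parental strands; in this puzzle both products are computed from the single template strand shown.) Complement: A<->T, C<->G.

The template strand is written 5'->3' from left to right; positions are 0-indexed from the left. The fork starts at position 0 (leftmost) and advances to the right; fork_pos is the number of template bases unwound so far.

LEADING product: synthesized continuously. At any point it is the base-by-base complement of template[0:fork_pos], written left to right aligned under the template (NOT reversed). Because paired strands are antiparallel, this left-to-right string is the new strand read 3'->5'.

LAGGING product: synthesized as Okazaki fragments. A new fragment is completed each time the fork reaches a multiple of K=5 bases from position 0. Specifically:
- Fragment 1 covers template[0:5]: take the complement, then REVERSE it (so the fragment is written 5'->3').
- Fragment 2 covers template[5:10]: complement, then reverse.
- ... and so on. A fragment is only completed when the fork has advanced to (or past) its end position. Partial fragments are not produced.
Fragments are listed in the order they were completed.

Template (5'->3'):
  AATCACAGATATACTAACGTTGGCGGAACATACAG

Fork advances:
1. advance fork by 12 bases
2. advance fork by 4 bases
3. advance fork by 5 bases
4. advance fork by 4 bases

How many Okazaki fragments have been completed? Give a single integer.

Step 1: advance 12 -> fork_pos = 0 + 12 = 12. Reached multiple(s) of 5: 5, 10 -> fragments 1-2 completed (2 total).
Step 2: advance 4 -> fork_pos = 12 + 4 = 16. Reached multiple(s) of 5: 15 -> fragment 3 completed (3 total).
Step 3: advance 5 -> fork_pos = 16 + 5 = 21. Reached multiple(s) of 5: 20 -> fragment 4 completed (4 total).
Step 4: advance 4 -> fork_pos = 21 + 4 = 25. Reached multiple(s) of 5: 25 -> fragment 5 completed (5 total).
Check: final fork_pos = 25; the multiples of 5 that are <= 25 are 5..25 -> 25 // 5 = 5 completed fragment(s).

Answer: 5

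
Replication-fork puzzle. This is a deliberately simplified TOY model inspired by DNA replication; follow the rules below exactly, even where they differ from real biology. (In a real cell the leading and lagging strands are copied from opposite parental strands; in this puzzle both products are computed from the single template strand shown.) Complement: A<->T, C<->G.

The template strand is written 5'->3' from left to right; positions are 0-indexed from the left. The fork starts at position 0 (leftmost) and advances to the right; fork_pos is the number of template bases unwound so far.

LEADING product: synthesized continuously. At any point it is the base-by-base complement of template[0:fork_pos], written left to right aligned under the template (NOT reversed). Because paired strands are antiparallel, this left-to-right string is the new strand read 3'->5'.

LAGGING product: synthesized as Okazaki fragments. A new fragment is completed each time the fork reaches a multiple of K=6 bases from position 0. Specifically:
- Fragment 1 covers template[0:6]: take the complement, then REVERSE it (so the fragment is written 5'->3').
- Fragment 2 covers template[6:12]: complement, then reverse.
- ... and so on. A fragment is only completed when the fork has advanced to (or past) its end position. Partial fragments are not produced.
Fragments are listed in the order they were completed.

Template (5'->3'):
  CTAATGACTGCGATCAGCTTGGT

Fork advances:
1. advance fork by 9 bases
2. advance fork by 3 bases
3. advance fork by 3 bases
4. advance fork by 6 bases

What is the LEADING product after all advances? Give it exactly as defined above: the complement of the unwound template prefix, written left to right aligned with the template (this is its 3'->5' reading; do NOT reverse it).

Answer: GATTACTGACGCTAGTCGAAC

Derivation:
Step 1: advance 9 -> fork_pos = 0 + 9 = 9.
Step 2: advance 3 -> fork_pos = 9 + 3 = 12.
Step 3: advance 3 -> fork_pos = 12 + 3 = 15.
Step 4: advance 6 -> fork_pos = 15 + 6 = 21.
Unwound prefix: template[0:21] = CTAATGACTGCGATCAGCTTG
Complement it base by base (A<->T, C<->G), keeping left-to-right order:
  [0:5] CTAAT -> GATTA
  [5:10] GACTG -> CTGAC
  [10:15] CGATC -> GCTAG
  [15:20] AGCTT -> TCGAA
  [20:21] G -> C
Concatenate: GATTACTGACGCTAGTCGAAC (length 21; written aligned with the template, i.e. 3'->5').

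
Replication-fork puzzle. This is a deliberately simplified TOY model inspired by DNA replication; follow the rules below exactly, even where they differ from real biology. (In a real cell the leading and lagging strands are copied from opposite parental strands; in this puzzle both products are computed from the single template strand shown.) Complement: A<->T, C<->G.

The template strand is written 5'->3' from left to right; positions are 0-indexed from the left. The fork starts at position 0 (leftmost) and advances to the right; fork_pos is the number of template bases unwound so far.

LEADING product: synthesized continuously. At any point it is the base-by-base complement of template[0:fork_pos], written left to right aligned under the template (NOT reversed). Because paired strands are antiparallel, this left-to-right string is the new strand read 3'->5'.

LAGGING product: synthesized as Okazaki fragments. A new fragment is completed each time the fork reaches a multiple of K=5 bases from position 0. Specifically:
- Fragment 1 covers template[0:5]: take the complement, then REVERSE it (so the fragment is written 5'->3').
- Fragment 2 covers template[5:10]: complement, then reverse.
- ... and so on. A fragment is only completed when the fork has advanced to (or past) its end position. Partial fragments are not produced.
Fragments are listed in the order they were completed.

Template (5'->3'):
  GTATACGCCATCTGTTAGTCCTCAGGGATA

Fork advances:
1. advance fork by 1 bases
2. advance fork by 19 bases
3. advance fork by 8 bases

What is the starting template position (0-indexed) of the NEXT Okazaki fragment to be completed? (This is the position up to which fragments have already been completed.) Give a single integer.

Answer: 25

Derivation:
Step 1: advance 1 -> fork_pos = 0 + 1 = 1. Next multiple of 5 is 5 (not reached); still 0 fragment(s).
Step 2: advance 19 -> fork_pos = 1 + 19 = 20. Reached multiple(s) of 5: 5, 10, 15, 20 -> fragments 1-4 completed (4 total).
Step 3: advance 8 -> fork_pos = 20 + 8 = 28. Reached multiple(s) of 5: 25 -> fragment 5 completed (5 total).
5 fragment(s) completed, covering template[0:25] (5 x 5 = 25). The next fragment, fragment 6, covers template[25:30], so it starts at position 25.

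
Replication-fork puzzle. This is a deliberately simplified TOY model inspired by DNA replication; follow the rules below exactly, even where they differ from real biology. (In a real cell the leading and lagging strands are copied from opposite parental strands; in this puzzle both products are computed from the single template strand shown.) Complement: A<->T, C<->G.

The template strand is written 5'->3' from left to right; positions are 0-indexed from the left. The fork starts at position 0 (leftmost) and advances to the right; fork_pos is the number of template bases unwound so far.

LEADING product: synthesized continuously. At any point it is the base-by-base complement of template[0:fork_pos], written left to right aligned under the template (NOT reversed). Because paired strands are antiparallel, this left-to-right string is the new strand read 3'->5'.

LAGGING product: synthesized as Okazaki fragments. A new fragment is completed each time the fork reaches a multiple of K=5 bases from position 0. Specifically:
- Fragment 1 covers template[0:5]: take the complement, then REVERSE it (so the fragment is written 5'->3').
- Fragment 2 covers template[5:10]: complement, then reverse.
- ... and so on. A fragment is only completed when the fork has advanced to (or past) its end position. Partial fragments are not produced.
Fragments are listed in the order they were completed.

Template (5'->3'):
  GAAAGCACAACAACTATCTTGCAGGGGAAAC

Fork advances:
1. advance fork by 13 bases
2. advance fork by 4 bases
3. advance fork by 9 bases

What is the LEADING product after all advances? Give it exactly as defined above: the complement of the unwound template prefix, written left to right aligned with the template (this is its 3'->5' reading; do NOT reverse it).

Step 1: advance 13 -> fork_pos = 0 + 13 = 13.
Step 2: advance 4 -> fork_pos = 13 + 4 = 17.
Step 3: advance 9 -> fork_pos = 17 + 9 = 26.
Unwound prefix: template[0:26] = GAAAGCACAACAACTATCTTGCAGGG
Complement it base by base (A<->T, C<->G), keeping left-to-right order:
  [0:5] GAAAG -> CTTTC
  [5:10] CACAA -> GTGTT
  [10:15] CAACT -> GTTGA
  [15:20] ATCTT -> TAGAA
  [20:25] GCAGG -> CGTCC
  [25:26] G -> C
Concatenate: CTTTCGTGTTGTTGATAGAACGTCCC (length 26; written aligned with the template, i.e. 3'->5').

Answer: CTTTCGTGTTGTTGATAGAACGTCCC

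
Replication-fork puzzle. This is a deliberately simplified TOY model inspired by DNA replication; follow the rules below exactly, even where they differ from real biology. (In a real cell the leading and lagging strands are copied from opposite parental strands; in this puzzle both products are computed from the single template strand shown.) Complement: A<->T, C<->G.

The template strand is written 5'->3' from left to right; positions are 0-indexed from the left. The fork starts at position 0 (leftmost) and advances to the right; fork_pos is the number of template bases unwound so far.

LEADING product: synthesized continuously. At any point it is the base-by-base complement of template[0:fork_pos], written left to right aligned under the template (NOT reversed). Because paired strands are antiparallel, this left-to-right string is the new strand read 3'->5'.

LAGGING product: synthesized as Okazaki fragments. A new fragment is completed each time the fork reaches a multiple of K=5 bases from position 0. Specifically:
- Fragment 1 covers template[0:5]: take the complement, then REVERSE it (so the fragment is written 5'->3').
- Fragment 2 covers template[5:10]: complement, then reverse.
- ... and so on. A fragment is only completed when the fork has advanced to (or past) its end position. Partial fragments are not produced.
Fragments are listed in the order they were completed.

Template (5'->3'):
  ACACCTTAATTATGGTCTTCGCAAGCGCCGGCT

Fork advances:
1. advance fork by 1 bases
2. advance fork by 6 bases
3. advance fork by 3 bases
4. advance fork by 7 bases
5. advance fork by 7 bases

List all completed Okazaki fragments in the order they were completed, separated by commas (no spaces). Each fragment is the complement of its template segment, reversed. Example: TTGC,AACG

Answer: GGTGT,ATTAA,CCATA,GAAGA

Derivation:
Step 1: advance 1 -> fork_pos = 0 + 1 = 1. Next multiple of 5 is 5 (not reached); still 0 fragment(s).
Step 2: advance 6 -> fork_pos = 1 + 6 = 7. Reached multiple(s) of 5: 5 -> fragment 1 completed (1 total).
Step 3: advance 3 -> fork_pos = 7 + 3 = 10. Reached multiple(s) of 5: 10 -> fragment 2 completed (2 total).
Step 4: advance 7 -> fork_pos = 10 + 7 = 17. Reached multiple(s) of 5: 15 -> fragment 3 completed (3 total).
Step 5: advance 7 -> fork_pos = 17 + 7 = 24. Reached multiple(s) of 5: 20 -> fragment 4 completed (4 total).
Final fork_pos = 24, so 4 fragment(s) are complete. Build each: template segment -> complement -> reverse.
Fragment 1: template[0:5] = ACACC -> complement TGTGG -> reversed GGTGT
Fragment 2: template[5:10] = TTAAT -> complement AATTA -> reversed ATTAA
Fragment 3: template[10:15] = TATGG -> complement ATACC -> reversed CCATA
Fragment 4: template[15:20] = TCTTC -> complement AGAAG -> reversed GAAGA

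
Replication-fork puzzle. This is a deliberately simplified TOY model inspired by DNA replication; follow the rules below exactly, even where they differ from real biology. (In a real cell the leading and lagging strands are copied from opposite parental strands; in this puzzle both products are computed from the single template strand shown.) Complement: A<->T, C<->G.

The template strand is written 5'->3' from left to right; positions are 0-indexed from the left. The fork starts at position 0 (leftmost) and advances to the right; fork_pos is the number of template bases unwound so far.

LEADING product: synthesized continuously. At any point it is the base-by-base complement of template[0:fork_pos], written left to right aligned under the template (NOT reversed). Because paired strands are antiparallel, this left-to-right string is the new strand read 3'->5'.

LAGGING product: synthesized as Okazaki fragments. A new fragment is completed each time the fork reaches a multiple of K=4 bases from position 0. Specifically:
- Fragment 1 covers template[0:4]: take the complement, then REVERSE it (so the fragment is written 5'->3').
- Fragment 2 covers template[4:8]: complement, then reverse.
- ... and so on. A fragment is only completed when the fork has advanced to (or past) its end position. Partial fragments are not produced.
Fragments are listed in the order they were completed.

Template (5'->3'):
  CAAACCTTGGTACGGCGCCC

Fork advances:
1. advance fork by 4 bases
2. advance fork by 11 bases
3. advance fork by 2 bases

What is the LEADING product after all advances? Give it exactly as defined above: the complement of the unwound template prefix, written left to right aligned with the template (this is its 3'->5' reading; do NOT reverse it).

Step 1: advance 4 -> fork_pos = 0 + 4 = 4.
Step 2: advance 11 -> fork_pos = 4 + 11 = 15.
Step 3: advance 2 -> fork_pos = 15 + 2 = 17.
Unwound prefix: template[0:17] = CAAACCTTGGTACGGCG
Complement it base by base (A<->T, C<->G), keeping left-to-right order:
  [0:5] CAAAC -> GTTTG
  [5:10] CTTGG -> GAACC
  [10:15] TACGG -> ATGCC
  [15:17] CG -> GC
Concatenate: GTTTGGAACCATGCCGC (length 17; written aligned with the template, i.e. 3'->5').

Answer: GTTTGGAACCATGCCGC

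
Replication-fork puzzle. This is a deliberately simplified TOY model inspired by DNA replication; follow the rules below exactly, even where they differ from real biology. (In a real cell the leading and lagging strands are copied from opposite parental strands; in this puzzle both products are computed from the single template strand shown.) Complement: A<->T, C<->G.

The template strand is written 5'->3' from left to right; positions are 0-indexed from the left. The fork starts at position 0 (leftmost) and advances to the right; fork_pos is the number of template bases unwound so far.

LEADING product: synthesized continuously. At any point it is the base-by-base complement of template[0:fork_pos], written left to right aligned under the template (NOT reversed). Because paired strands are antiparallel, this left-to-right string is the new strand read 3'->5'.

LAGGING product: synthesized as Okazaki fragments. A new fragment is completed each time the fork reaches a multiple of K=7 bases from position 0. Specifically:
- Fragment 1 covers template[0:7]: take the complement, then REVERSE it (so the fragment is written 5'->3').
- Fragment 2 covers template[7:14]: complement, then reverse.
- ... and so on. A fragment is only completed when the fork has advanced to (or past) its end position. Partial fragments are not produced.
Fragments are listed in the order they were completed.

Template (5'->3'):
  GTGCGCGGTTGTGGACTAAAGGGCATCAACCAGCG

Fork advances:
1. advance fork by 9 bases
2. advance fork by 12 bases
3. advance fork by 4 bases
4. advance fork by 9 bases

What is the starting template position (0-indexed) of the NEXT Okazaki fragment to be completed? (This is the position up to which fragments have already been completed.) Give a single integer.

Answer: 28

Derivation:
Step 1: advance 9 -> fork_pos = 0 + 9 = 9. Reached multiple(s) of 7: 7 -> fragment 1 completed (1 total).
Step 2: advance 12 -> fork_pos = 9 + 12 = 21. Reached multiple(s) of 7: 14, 21 -> fragments 2-3 completed (3 total).
Step 3: advance 4 -> fork_pos = 21 + 4 = 25. Next multiple of 7 is 28 (not reached); still 3 fragment(s).
Step 4: advance 9 -> fork_pos = 25 + 9 = 34. Reached multiple(s) of 7: 28 -> fragment 4 completed (4 total).
4 fragment(s) completed, covering template[0:28] (4 x 7 = 28). The next fragment, fragment 5, covers template[28:35], so it starts at position 28.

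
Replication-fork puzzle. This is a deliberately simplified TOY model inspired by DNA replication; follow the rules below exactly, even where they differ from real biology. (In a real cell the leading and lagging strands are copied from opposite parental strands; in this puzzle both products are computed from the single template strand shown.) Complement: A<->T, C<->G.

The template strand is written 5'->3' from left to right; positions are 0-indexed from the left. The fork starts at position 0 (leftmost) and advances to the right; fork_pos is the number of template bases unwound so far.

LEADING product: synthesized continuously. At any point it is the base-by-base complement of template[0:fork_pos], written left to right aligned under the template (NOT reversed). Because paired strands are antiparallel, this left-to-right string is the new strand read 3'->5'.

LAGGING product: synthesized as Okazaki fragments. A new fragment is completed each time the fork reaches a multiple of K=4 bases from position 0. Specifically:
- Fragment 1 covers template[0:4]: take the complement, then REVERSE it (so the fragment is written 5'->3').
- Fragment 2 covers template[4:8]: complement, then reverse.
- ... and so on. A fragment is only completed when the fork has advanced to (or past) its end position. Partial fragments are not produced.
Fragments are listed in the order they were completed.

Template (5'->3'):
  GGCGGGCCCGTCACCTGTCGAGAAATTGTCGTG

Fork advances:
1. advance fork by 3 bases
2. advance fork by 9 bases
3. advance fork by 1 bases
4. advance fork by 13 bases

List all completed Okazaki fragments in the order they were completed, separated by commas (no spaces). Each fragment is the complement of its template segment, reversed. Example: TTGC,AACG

Step 1: advance 3 -> fork_pos = 0 + 3 = 3. Next multiple of 4 is 4 (not reached); still 0 fragment(s).
Step 2: advance 9 -> fork_pos = 3 + 9 = 12. Reached multiple(s) of 4: 4, 8, 12 -> fragments 1-3 completed (3 total).
Step 3: advance 1 -> fork_pos = 12 + 1 = 13. Next multiple of 4 is 16 (not reached); still 3 fragment(s).
Step 4: advance 13 -> fork_pos = 13 + 13 = 26. Reached multiple(s) of 4: 16, 20, 24 -> fragments 4-6 completed (6 total).
Final fork_pos = 26, so 6 fragment(s) are complete. Build each: template segment -> complement -> reverse.
Fragment 1: template[0:4] = GGCG -> complement CCGC -> reversed CGCC
Fragment 2: template[4:8] = GGCC -> complement CCGG -> reversed GGCC
Fragment 3: template[8:12] = CGTC -> complement GCAG -> reversed GACG
Fragment 4: template[12:16] = ACCT -> complement TGGA -> reversed AGGT
Fragment 5: template[16:20] = GTCG -> complement CAGC -> reversed CGAC
Fragment 6: template[20:24] = AGAA -> complement TCTT -> reversed TTCT

Answer: CGCC,GGCC,GACG,AGGT,CGAC,TTCT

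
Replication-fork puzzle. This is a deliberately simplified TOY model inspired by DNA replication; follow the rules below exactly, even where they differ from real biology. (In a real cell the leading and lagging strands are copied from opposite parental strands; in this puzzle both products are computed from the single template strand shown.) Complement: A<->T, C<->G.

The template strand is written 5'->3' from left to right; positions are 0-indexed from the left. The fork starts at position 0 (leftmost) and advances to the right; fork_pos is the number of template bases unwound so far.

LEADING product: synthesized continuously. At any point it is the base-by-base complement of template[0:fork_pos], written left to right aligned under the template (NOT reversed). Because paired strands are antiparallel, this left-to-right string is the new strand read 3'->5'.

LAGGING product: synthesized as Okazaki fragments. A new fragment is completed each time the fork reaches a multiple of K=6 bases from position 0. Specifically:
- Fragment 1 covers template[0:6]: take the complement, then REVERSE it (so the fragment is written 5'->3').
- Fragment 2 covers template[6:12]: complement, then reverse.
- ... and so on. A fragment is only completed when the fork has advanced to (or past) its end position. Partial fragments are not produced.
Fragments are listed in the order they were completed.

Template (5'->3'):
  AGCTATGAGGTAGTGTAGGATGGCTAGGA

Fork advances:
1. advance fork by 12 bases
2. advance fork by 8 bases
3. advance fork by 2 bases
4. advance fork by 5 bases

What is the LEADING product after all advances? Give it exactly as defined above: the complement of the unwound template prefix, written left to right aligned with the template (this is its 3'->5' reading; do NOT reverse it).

Step 1: advance 12 -> fork_pos = 0 + 12 = 12.
Step 2: advance 8 -> fork_pos = 12 + 8 = 20.
Step 3: advance 2 -> fork_pos = 20 + 2 = 22.
Step 4: advance 5 -> fork_pos = 22 + 5 = 27.
Unwound prefix: template[0:27] = AGCTATGAGGTAGTGTAGGATGGCTAG
Complement it base by base (A<->T, C<->G), keeping left-to-right order:
  [0:5] AGCTA -> TCGAT
  [5:10] TGAGG -> ACTCC
  [10:15] TAGTG -> ATCAC
  [15:20] TAGGA -> ATCCT
  [20:25] TGGCT -> ACCGA
  [25:27] AG -> TC
Concatenate: TCGATACTCCATCACATCCTACCGATC (length 27; written aligned with the template, i.e. 3'->5').

Answer: TCGATACTCCATCACATCCTACCGATC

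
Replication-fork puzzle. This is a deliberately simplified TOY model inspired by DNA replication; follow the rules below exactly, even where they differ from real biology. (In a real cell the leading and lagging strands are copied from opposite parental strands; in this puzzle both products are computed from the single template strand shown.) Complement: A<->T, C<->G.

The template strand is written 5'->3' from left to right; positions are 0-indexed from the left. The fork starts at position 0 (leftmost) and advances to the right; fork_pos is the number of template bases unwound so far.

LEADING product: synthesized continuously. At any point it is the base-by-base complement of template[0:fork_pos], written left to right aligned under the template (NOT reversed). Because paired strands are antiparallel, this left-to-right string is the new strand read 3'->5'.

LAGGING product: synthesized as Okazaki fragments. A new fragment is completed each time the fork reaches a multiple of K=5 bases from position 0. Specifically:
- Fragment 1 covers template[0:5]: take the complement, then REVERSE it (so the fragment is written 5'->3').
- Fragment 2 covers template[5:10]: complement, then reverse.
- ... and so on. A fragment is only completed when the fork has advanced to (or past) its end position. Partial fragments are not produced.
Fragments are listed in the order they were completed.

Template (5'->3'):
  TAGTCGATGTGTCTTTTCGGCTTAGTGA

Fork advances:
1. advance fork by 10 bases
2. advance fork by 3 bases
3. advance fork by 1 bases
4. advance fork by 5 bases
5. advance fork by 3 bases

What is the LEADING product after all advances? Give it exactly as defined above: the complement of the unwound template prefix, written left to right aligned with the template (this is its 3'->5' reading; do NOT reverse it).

Step 1: advance 10 -> fork_pos = 0 + 10 = 10.
Step 2: advance 3 -> fork_pos = 10 + 3 = 13.
Step 3: advance 1 -> fork_pos = 13 + 1 = 14.
Step 4: advance 5 -> fork_pos = 14 + 5 = 19.
Step 5: advance 3 -> fork_pos = 19 + 3 = 22.
Unwound prefix: template[0:22] = TAGTCGATGTGTCTTTTCGGCT
Complement it base by base (A<->T, C<->G), keeping left-to-right order:
  [0:5] TAGTC -> ATCAG
  [5:10] GATGT -> CTACA
  [10:15] GTCTT -> CAGAA
  [15:20] TTCGG -> AAGCC
  [20:22] CT -> GA
Concatenate: ATCAGCTACACAGAAAAGCCGA (length 22; written aligned with the template, i.e. 3'->5').

Answer: ATCAGCTACACAGAAAAGCCGA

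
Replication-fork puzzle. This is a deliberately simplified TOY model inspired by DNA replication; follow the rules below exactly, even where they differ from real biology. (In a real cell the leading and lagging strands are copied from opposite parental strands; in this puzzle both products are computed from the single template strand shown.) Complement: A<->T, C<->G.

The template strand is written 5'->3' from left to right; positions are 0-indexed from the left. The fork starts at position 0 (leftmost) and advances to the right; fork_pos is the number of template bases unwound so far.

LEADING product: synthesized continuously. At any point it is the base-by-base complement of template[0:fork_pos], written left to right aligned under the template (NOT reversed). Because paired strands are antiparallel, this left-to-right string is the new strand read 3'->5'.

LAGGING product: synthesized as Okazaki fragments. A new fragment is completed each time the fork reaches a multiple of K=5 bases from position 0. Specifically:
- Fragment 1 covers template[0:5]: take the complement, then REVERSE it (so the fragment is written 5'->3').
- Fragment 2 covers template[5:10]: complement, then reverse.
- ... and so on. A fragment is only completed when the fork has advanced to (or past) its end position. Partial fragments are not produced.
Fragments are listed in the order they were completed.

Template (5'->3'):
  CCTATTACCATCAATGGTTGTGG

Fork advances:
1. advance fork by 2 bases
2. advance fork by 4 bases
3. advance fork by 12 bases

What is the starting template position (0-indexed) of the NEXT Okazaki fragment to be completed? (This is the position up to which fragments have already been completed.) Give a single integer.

Step 1: advance 2 -> fork_pos = 0 + 2 = 2. Next multiple of 5 is 5 (not reached); still 0 fragment(s).
Step 2: advance 4 -> fork_pos = 2 + 4 = 6. Reached multiple(s) of 5: 5 -> fragment 1 completed (1 total).
Step 3: advance 12 -> fork_pos = 6 + 12 = 18. Reached multiple(s) of 5: 10, 15 -> fragments 2-3 completed (3 total).
3 fragment(s) completed, covering template[0:15] (3 x 5 = 15). The next fragment, fragment 4, covers template[15:20], so it starts at position 15.

Answer: 15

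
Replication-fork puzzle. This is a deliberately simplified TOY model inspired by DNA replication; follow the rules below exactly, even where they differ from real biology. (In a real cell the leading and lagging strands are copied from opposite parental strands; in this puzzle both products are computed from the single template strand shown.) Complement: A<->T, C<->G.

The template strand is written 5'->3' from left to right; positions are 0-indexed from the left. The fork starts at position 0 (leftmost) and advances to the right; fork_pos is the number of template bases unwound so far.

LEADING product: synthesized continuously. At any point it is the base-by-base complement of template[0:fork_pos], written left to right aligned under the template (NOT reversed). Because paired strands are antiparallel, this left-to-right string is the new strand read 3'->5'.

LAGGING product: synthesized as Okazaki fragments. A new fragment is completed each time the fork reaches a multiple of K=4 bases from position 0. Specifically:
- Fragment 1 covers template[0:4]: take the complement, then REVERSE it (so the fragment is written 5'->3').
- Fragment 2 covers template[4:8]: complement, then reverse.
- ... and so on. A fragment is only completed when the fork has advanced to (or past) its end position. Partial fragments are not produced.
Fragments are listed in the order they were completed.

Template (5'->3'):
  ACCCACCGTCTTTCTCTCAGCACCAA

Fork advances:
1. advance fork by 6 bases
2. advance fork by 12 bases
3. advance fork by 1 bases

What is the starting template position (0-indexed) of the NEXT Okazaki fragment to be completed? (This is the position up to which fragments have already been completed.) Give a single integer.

Step 1: advance 6 -> fork_pos = 0 + 6 = 6. Reached multiple(s) of 4: 4 -> fragment 1 completed (1 total).
Step 2: advance 12 -> fork_pos = 6 + 12 = 18. Reached multiple(s) of 4: 8, 12, 16 -> fragments 2-4 completed (4 total).
Step 3: advance 1 -> fork_pos = 18 + 1 = 19. Next multiple of 4 is 20 (not reached); still 4 fragment(s).
4 fragment(s) completed, covering template[0:16] (4 x 4 = 16). The next fragment, fragment 5, covers template[16:20], so it starts at position 16.

Answer: 16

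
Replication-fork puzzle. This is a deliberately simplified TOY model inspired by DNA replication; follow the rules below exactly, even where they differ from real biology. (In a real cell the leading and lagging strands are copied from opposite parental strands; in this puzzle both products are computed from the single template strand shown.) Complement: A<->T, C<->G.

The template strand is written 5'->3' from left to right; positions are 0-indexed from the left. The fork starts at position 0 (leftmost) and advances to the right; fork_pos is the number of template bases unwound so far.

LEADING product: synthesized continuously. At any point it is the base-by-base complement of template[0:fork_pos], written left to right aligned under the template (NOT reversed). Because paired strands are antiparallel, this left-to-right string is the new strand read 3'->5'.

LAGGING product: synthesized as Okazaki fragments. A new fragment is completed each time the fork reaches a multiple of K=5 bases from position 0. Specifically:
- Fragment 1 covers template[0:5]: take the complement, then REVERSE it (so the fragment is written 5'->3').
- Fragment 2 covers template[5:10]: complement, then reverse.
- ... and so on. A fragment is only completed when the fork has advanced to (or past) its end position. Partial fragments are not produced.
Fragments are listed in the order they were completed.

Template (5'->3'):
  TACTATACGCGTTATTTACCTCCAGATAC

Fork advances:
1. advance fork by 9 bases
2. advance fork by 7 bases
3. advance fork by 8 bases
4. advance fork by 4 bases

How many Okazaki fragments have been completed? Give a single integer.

Step 1: advance 9 -> fork_pos = 0 + 9 = 9. Reached multiple(s) of 5: 5 -> fragment 1 completed (1 total).
Step 2: advance 7 -> fork_pos = 9 + 7 = 16. Reached multiple(s) of 5: 10, 15 -> fragments 2-3 completed (3 total).
Step 3: advance 8 -> fork_pos = 16 + 8 = 24. Reached multiple(s) of 5: 20 -> fragment 4 completed (4 total).
Step 4: advance 4 -> fork_pos = 24 + 4 = 28. Reached multiple(s) of 5: 25 -> fragment 5 completed (5 total).
Check: final fork_pos = 28; the multiples of 5 that are <= 28 are 5..25 -> 28 // 5 = 5 completed fragment(s).

Answer: 5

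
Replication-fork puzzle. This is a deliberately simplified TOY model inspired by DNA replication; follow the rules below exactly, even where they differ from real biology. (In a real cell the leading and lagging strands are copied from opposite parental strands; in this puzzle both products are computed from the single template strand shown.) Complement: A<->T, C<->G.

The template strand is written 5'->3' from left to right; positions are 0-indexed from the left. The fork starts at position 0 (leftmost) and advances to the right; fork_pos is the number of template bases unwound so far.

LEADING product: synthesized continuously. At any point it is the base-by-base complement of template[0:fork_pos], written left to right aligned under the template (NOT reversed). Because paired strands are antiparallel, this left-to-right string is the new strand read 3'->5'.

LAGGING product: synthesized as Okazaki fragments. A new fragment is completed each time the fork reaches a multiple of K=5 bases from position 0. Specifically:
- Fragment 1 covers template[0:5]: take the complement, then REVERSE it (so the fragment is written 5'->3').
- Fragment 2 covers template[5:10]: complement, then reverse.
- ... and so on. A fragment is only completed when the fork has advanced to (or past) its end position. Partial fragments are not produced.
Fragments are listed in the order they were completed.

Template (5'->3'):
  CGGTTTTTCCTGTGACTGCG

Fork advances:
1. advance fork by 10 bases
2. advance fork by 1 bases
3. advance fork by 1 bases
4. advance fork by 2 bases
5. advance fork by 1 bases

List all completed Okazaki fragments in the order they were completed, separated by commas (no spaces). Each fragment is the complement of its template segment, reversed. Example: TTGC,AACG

Step 1: advance 10 -> fork_pos = 0 + 10 = 10. Reached multiple(s) of 5: 5, 10 -> fragments 1-2 completed (2 total).
Step 2: advance 1 -> fork_pos = 10 + 1 = 11. Next multiple of 5 is 15 (not reached); still 2 fragment(s).
Step 3: advance 1 -> fork_pos = 11 + 1 = 12. Next multiple of 5 is 15 (not reached); still 2 fragment(s).
Step 4: advance 2 -> fork_pos = 12 + 2 = 14. Next multiple of 5 is 15 (not reached); still 2 fragment(s).
Step 5: advance 1 -> fork_pos = 14 + 1 = 15. Reached multiple(s) of 5: 15 -> fragment 3 completed (3 total).
Final fork_pos = 15, so 3 fragment(s) are complete. Build each: template segment -> complement -> reverse.
Fragment 1: template[0:5] = CGGTT -> complement GCCAA -> reversed AACCG
Fragment 2: template[5:10] = TTTCC -> complement AAAGG -> reversed GGAAA
Fragment 3: template[10:15] = TGTGA -> complement ACACT -> reversed TCACA

Answer: AACCG,GGAAA,TCACA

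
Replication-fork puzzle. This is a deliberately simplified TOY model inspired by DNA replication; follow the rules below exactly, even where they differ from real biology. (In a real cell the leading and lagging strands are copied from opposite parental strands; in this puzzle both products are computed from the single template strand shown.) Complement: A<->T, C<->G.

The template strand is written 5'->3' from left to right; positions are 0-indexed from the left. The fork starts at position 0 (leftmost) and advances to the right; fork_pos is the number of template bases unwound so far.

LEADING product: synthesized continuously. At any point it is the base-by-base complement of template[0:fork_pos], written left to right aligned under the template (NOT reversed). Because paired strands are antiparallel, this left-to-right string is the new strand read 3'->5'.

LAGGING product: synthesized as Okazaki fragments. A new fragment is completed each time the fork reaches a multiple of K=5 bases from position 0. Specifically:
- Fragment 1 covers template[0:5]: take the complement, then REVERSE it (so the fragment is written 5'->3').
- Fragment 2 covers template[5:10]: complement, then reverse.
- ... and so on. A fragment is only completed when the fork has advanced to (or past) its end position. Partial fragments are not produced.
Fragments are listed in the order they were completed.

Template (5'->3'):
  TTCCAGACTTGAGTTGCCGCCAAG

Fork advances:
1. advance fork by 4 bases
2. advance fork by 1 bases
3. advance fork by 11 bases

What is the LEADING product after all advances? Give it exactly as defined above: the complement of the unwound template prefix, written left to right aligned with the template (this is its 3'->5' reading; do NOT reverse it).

Answer: AAGGTCTGAACTCAAC

Derivation:
Step 1: advance 4 -> fork_pos = 0 + 4 = 4.
Step 2: advance 1 -> fork_pos = 4 + 1 = 5.
Step 3: advance 11 -> fork_pos = 5 + 11 = 16.
Unwound prefix: template[0:16] = TTCCAGACTTGAGTTG
Complement it base by base (A<->T, C<->G), keeping left-to-right order:
  [0:5] TTCCA -> AAGGT
  [5:10] GACTT -> CTGAA
  [10:15] GAGTT -> CTCAA
  [15:16] G -> C
Concatenate: AAGGTCTGAACTCAAC (length 16; written aligned with the template, i.e. 3'->5').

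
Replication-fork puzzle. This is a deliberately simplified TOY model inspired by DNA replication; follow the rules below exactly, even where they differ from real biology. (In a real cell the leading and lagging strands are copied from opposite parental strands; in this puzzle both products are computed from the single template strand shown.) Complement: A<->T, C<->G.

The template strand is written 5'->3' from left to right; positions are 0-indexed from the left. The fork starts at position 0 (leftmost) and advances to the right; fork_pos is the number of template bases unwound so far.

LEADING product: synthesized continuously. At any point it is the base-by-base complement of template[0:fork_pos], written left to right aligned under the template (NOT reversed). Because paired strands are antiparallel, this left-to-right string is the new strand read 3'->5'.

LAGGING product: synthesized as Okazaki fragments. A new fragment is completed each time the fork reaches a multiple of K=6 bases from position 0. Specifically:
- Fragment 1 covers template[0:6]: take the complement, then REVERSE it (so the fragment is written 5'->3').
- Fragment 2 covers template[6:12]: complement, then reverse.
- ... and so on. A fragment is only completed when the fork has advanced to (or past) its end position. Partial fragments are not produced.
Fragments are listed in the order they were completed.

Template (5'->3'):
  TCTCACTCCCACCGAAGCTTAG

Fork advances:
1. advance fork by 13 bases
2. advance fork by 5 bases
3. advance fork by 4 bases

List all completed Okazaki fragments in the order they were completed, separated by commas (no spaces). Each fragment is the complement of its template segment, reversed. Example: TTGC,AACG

Answer: GTGAGA,GTGGGA,GCTTCG

Derivation:
Step 1: advance 13 -> fork_pos = 0 + 13 = 13. Reached multiple(s) of 6: 6, 12 -> fragments 1-2 completed (2 total).
Step 2: advance 5 -> fork_pos = 13 + 5 = 18. Reached multiple(s) of 6: 18 -> fragment 3 completed (3 total).
Step 3: advance 4 -> fork_pos = 18 + 4 = 22. Next multiple of 6 is 24 (not reached); still 3 fragment(s).
Final fork_pos = 22, so 3 fragment(s) are complete. Build each: template segment -> complement -> reverse.
Fragment 1: template[0:6] = TCTCAC -> complement AGAGTG -> reversed GTGAGA
Fragment 2: template[6:12] = TCCCAC -> complement AGGGTG -> reversed GTGGGA
Fragment 3: template[12:18] = CGAAGC -> complement GCTTCG -> reversed GCTTCG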